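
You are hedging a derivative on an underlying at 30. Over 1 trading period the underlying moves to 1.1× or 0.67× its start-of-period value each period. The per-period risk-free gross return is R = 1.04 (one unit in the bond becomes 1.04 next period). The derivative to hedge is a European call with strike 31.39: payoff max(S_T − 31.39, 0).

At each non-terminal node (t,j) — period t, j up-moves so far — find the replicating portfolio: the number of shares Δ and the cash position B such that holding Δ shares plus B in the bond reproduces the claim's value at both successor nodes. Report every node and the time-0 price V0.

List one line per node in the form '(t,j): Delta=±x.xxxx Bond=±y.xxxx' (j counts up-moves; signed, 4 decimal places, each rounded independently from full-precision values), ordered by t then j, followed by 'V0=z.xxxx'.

(0,0): Delta=0.1248 Bond=-2.4121
V0=1.3321

Since d<R<u, set p* = (R−d)/(u−d) = 0.8605; price each node as the discounted p*-expectation of its children.
Payoff layer (t=1): V(1,0)=0.0000, V(1,1)=1.6100
Node (0,0) S=30.0000: V=(p*·1.6100+(1−p*)·0.0000)/1.04=1.3321; Δ=(1.6100−0.0000)/(33.0000−20.1000)=0.1248; B=V−Δ·S=-2.4121
Check: Δ(0,0)·S0 + B(0,0) = 1.3321 = V0.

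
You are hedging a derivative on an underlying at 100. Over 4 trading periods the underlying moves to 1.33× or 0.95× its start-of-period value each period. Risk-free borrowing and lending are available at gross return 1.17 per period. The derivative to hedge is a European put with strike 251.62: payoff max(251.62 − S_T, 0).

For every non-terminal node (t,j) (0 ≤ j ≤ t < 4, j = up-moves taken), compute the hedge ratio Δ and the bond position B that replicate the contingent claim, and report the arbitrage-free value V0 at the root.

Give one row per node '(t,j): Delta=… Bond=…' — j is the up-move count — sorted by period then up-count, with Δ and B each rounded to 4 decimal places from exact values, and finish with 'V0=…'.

(0,0): Delta=-0.8046 Bond=118.4121
(1,0): Delta=-1.0000 Bond=157.1041
(1,1): Delta=-0.7031 Bond=125.0426
(2,0): Delta=-1.0000 Bond=183.8118
(2,1): Delta=-1.0000 Bond=183.8118
(2,2): Delta=-0.5489 Bond=119.0184
(3,0): Delta=-1.0000 Bond=215.0598
(3,1): Delta=-1.0000 Bond=215.0598
(3,2): Delta=-1.0000 Bond=215.0598
(3,3): Delta=-0.3145 Bond=84.1181
V0=37.9510

Since d<R<u, set p* = (R−d)/(u−d) = 0.5789; price each node as the discounted p*-expectation of its children.
Payoff layer (t=4): V(4,0)=170.1694, V(4,1)=137.5891, V(4,2)=91.9768, V(4,3)=28.1195, V(4,4)=0.0000
  t=3,j=0: stock 85.7375 → up 114.0309 (V=137.5891), down 81.4506 (V=170.1694). Price 129.3223; hedge Δ=-1.0000, bond B=215.0598.
  t=3,j=1: stock 120.0325 → up 159.6432 (V=91.9768), down 114.0309 (V=137.5891). Price 95.0273; hedge Δ=-1.0000, bond B=215.0598.
  t=3,j=2: stock 168.0455 → up 223.5005 (V=28.1195), down 159.6432 (V=91.9768). Price 47.0143; hedge Δ=-1.0000, bond B=215.0598.
  t=3,j=3: stock 235.2637 → up 312.9007 (V=0.0000), down 223.5005 (V=28.1195). Price 10.1195; hedge Δ=-0.3145, bond B=84.1181.
  t=2,j=0: stock 90.2500 → up 120.0325 (V=95.0273), down 85.7375 (V=129.3223). Price 93.5618; hedge Δ=-1.0000, bond B=183.8118.
  t=2,j=1: stock 126.3500 → up 168.0455 (V=47.0143), down 120.0325 (V=95.0273). Price 57.4618; hedge Δ=-1.0000, bond B=183.8118.
  t=2,j=2: stock 176.8900 → up 235.2637 (V=10.1195), down 168.0455 (V=47.0143). Price 21.9266; hedge Δ=-0.5489, bond B=119.0184.
  t=1,j=0: stock 95.0000 → up 126.3500 (V=57.4618), down 90.2500 (V=93.5618). Price 62.1041; hedge Δ=-1.0000, bond B=157.1041.
  t=1,j=1: stock 133.0000 → up 176.8900 (V=21.9266), down 126.3500 (V=57.4618). Price 31.5289; hedge Δ=-0.7031, bond B=125.0426.
  t=0,j=0: stock 100.0000 → up 133.0000 (V=31.5289), down 95.0000 (V=62.1041). Price 37.9510; hedge Δ=-0.8046, bond B=118.4121.
Self-financing check: at every node Δ·S+B equals the discounted successor values.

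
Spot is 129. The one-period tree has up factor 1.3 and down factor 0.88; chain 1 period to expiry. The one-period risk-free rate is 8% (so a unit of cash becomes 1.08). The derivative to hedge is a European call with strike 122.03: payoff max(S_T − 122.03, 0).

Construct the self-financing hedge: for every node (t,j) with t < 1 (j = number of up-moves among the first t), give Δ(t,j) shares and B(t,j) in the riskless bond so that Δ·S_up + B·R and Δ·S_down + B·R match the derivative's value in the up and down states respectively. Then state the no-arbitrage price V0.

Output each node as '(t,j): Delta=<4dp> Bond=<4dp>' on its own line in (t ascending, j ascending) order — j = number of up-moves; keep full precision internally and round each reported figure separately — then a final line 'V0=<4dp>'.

The replicating-portfolio and risk-neutral prices coincide; use p* = (1.08−0.88)/(1.3−0.88) = 0.4762 for the latter.
Terminal payoffs: V(1,0)=0.0000, V(1,1)=45.6700
(0,0): S=129.0000. Δ = (V_up−V_dn)/(S_up−S_dn) = (45.6700−0.0000)/(167.7000−113.5200) = 0.8429. V = [p*·45.6700 + (1−p*)·0.0000]/1.08 = 20.1367. B = V − Δ·S = -88.6014.
Self-financing check: at every node Δ·S+B equals the discounted successor values.

(0,0): Delta=0.8429 Bond=-88.6014
V0=20.1367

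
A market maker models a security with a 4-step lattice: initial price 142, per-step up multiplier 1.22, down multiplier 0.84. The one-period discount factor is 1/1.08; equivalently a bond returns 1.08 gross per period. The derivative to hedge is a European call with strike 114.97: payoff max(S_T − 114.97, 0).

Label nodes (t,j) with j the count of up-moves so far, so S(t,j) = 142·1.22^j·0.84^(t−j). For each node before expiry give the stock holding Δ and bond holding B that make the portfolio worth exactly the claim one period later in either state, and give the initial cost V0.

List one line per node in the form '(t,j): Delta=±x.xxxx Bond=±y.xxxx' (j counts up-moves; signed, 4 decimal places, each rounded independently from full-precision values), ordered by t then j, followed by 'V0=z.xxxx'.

(0,0): Delta=0.9300 Bond=-72.8216
(1,0): Delta=0.8097 Bond=-64.3022
(1,1): Delta=0.9783 Bond=-87.0154
(2,0): Delta=0.5247 Bond=-40.8884
(2,1): Delta=0.9242 Bond=-86.1052
(2,2): Delta=1.0000 Bond=-98.5682
(3,0): Delta=0.0000 Bond=0.0000
(3,1): Delta=0.7354 Bond=-69.9192
(3,2): Delta=1.0000 Bond=-106.4537
(3,3): Delta=1.0000 Bond=-106.4537
V0=59.2344

Risk-neutral probability p* = (R−d)/(u−d) = (1.08−0.84)/(1.22−0.84) = 0.6316.
Terminal payoffs: V(4,0)=0.0000, V(4,1)=0.0000, V(4,2)=34.1605, V(4,3)=101.6243, V(4,4)=199.6075
  t=3,j=0: stock 84.1640 → up 102.6800 (V=0.0000), down 70.6977 (V=0.0000). Price 0.0000; hedge Δ=0.0000, bond B=0.0000.
  t=3,j=1: stock 122.2381 → up 149.1305 (V=34.1605), down 102.6800 (V=0.0000). Price 19.9769; hedge Δ=0.7354, bond B=-69.9192.
  t=3,j=2: stock 177.5364 → up 216.5943 (V=101.6243), down 149.1305 (V=34.1605). Price 71.0826; hedge Δ=1.0000, bond B=-106.4537.
  t=3,j=3: stock 257.8504 → up 314.5775 (V=199.6075), down 216.5943 (V=101.6243). Price 151.3967; hedge Δ=1.0000, bond B=-106.4537.
  t=2,j=0: stock 100.1952 → up 122.2381 (V=19.9769), down 84.1640 (V=0.0000). Price 11.6824; hedge Δ=0.5247, bond B=-40.8884.
  t=2,j=1: stock 145.5216 → up 177.5364 (V=71.0826), down 122.2381 (V=19.9769). Price 48.3835; hedge Δ=0.9242, bond B=-86.1052.
  t=2,j=2: stock 211.3528 → up 257.8504 (V=151.3967), down 177.5364 (V=71.0826). Price 112.7846; hedge Δ=1.0000, bond B=-98.5682.
  t=1,j=0: stock 119.2800 → up 145.5216 (V=48.3835), down 100.1952 (V=11.6824). Price 32.2797; hedge Δ=0.8097, bond B=-64.3022.
  t=1,j=1: stock 173.2400 → up 211.3528 (V=112.7846), down 145.5216 (V=48.3835). Price 82.4610; hedge Δ=0.9783, bond B=-87.0154.
  t=0,j=0: stock 142.0000 → up 173.2400 (V=82.4610), down 119.2800 (V=32.2797). Price 59.2344; hedge Δ=0.9300, bond B=-72.8216.
The time-0 hedge costs 59.2344, which is the no-arbitrage price.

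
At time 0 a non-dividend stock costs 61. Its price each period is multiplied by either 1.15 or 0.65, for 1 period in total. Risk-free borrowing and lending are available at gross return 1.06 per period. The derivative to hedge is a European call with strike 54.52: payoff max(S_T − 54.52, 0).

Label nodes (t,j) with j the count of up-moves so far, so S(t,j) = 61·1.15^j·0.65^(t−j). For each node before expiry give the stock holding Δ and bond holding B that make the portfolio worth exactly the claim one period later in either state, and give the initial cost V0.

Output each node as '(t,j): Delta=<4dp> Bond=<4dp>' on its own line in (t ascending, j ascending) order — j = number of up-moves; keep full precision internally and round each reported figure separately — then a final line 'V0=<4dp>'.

The replicating-portfolio and risk-neutral prices coincide; use p* = (1.06−0.65)/(1.15−0.65) = 0.8200 for the latter.
Payoff layer (t=1): V(1,0)=0.0000, V(1,1)=15.6300
(0,0): S=61.0000. Δ = (V_up−V_dn)/(S_up−S_dn) = (15.6300−0.0000)/(70.1500−39.6500) = 0.5125. V = [p*·15.6300 + (1−p*)·0.0000]/1.06 = 12.0911. B = V − Δ·S = -19.1689.
The time-0 hedge costs 12.0911, which is the no-arbitrage price.

(0,0): Delta=0.5125 Bond=-19.1689
V0=12.0911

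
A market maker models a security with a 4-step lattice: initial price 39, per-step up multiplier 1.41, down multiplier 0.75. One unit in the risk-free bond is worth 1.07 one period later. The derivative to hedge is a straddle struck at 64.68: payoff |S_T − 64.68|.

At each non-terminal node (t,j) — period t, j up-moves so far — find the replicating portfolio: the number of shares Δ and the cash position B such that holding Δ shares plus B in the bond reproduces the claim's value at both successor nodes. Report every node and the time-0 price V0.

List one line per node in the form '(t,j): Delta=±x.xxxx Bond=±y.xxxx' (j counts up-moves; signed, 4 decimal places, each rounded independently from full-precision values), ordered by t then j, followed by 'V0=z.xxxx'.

Under the risk-neutral measure, an up-move has probability p* = (R−d)/(u−d) = 0.4848 and values discount at R = 1.07.
Terminal values V(4,·): V(4,0)=52.3402, V(4,1)=41.4811, V(4,2)=21.0661, V(4,3)=17.3142, V(4,4)=89.4691
Node (3,0) S=16.4531: V=(p*·41.4811+(1−p*)·52.3402)/1.07=43.9955; Δ=(41.4811−52.3402)/(23.1989−12.3398)=-1.0000; B=V−Δ·S=60.4486
Node (3,1) S=30.9319: V=(p*·21.0661+(1−p*)·41.4811)/1.07=29.5167; Δ=(21.0661−41.4811)/(43.6139−23.1989)=-1.0000; B=V−Δ·S=60.4486
Node (3,2) S=58.1519: V=(p*·17.3142+(1−p*)·21.0661)/1.07=17.9878; Δ=(17.3142−21.0661)/(81.9942−43.6139)=-0.0978; B=V−Δ·S=23.6724
Node (3,3) S=109.3256: V=(p*·89.4691+(1−p*)·17.3142)/1.07=48.8770; Δ=(89.4691−17.3142)/(154.1491−81.9942)=1.0000; B=V−Δ·S=-60.4486
Node (2,0) S=21.9375: V=(p*·29.5167+(1−p*)·43.9955)/1.07=34.5565; Δ=(29.5167−43.9955)/(30.9319−16.4531)=-1.0000; B=V−Δ·S=56.4940
Node (2,1) S=41.2425: V=(p*·17.9878+(1−p*)·29.5167)/1.07=22.3616; Δ=(17.9878−29.5167)/(58.1519−30.9319)=-0.4235; B=V−Δ·S=39.8297
Node (2,2) S=77.5359: V=(p*·48.8770+(1−p*)·17.9878)/1.07=30.8079; Δ=(48.8770−17.9878)/(109.3256−58.1519)=0.6036; B=V−Δ·S=-15.9939
Node (1,0) S=29.2500: V=(p*·22.3616+(1−p*)·34.5565)/1.07=26.7700; Δ=(22.3616−34.5565)/(41.2425−21.9375)=-0.6317; B=V−Δ·S=45.2470
Node (1,1) S=54.9900: V=(p*·30.8079+(1−p*)·22.3616)/1.07=24.7260; Δ=(30.8079−22.3616)/(77.5359−41.2425)=0.2327; B=V−Δ·S=11.9287
Node (0,0) S=39.0000: V=(p*·24.7260+(1−p*)·26.7700)/1.07=24.0925; Δ=(24.7260−26.7700)/(54.9900−29.2500)=-0.0794; B=V−Δ·S=27.1894
Root portfolio cost Δ·39+B reproduces V0=24.0925.

(0,0): Delta=-0.0794 Bond=27.1894
(1,0): Delta=-0.6317 Bond=45.2470
(1,1): Delta=0.2327 Bond=11.9287
(2,0): Delta=-1.0000 Bond=56.4940
(2,1): Delta=-0.4235 Bond=39.8297
(2,2): Delta=0.6036 Bond=-15.9939
(3,0): Delta=-1.0000 Bond=60.4486
(3,1): Delta=-1.0000 Bond=60.4486
(3,2): Delta=-0.0978 Bond=23.6724
(3,3): Delta=1.0000 Bond=-60.4486
V0=24.0925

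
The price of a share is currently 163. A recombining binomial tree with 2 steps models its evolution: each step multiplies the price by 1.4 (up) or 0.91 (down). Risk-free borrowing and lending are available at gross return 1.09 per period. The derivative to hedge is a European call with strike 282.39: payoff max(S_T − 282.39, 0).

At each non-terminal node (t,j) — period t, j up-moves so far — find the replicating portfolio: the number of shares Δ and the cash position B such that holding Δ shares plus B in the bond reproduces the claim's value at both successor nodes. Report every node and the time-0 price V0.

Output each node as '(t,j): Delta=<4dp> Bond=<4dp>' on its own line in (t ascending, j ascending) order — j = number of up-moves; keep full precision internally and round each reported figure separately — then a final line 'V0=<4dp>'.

Since d<R<u, set p* = (R−d)/(u−d) = 0.3673; price each node as the discounted p*-expectation of its children.
Payoff layer (t=2): V(2,0)=0.0000, V(2,1)=0.0000, V(2,2)=37.0900
(1,0): S=148.3300. Δ = (V_up−V_dn)/(S_up−S_dn) = (0.0000−0.0000)/(207.6620−134.9803) = 0.0000. V = [p*·0.0000 + (1−p*)·0.0000]/1.09 = 0.0000. B = V − Δ·S = 0.0000.
(1,1): S=228.2000. Δ = (V_up−V_dn)/(S_up−S_dn) = (37.0900−0.0000)/(319.4800−207.6620) = 0.3317. V = [p*·37.0900 + (1−p*)·0.0000]/1.09 = 12.4999. B = V − Δ·S = -63.1940.
(0,0): S=163.0000. Δ = (V_up−V_dn)/(S_up−S_dn) = (12.4999−0.0000)/(228.2000−148.3300) = 0.1565. V = [p*·12.4999 + (1−p*)·0.0000]/1.09 = 4.2127. B = V − Δ·S = -21.2974.
Self-financing check: at every node Δ·S+B equals the discounted successor values.

(0,0): Delta=0.1565 Bond=-21.2974
(1,0): Delta=0.0000 Bond=0.0000
(1,1): Delta=0.3317 Bond=-63.1940
V0=4.2127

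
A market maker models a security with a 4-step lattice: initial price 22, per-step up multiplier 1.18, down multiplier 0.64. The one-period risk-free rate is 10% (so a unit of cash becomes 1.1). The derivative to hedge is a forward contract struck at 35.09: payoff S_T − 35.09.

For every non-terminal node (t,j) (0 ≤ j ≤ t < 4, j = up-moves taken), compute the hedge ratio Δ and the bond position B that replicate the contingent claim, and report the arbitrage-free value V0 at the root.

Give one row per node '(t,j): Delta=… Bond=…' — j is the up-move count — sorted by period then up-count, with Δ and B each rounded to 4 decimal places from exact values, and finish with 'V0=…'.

(0,0): Delta=1.0000 Bond=-23.9669
(1,0): Delta=1.0000 Bond=-26.3636
(1,1): Delta=1.0000 Bond=-26.3636
(2,0): Delta=1.0000 Bond=-29.0000
(2,1): Delta=1.0000 Bond=-29.0000
(2,2): Delta=1.0000 Bond=-29.0000
(3,0): Delta=1.0000 Bond=-31.9000
(3,1): Delta=1.0000 Bond=-31.9000
(3,2): Delta=1.0000 Bond=-31.9000
(3,3): Delta=1.0000 Bond=-31.9000
V0=-1.9669

No-arbitrage ⇒ martingale measure with p* = (R−d)/(u−d) = 0.8519.
Terminal payoffs: V(4,0)=-31.3990, V(4,1)=-28.2847, V(4,2)=-22.5428, V(4,3)=-11.9561, V(4,4)=7.5631
Node (3,0) S=5.7672: V=(p*·-28.2847+(1−p*)·-31.3990)/1.1=-26.1328; Δ=(-28.2847−-31.3990)/(6.8053−3.6910)=1.0000; B=V−Δ·S=-31.9000
Node (3,1) S=10.6332: V=(p*·-22.5428+(1−p*)·-28.2847)/1.1=-21.2668; Δ=(-22.5428−-28.2847)/(12.5472−6.8053)=1.0000; B=V−Δ·S=-31.9000
Node (3,2) S=19.6050: V=(p*·-11.9561+(1−p*)·-22.5428)/1.1=-12.2950; Δ=(-11.9561−-22.5428)/(23.1339−12.5472)=1.0000; B=V−Δ·S=-31.9000
Node (3,3) S=36.1467: V=(p*·7.5631+(1−p*)·-11.9561)/1.1=4.2467; Δ=(7.5631−-11.9561)/(42.6531−23.1339)=1.0000; B=V−Δ·S=-31.9000
Node (2,0) S=9.0112: V=(p*·-21.2668+(1−p*)·-26.1328)/1.1=-19.9888; Δ=(-21.2668−-26.1328)/(10.6332−5.7672)=1.0000; B=V−Δ·S=-29.0000
Node (2,1) S=16.6144: V=(p*·-12.2950+(1−p*)·-21.2668)/1.1=-12.3856; Δ=(-12.2950−-21.2668)/(19.6050−10.6332)=1.0000; B=V−Δ·S=-29.0000
Node (2,2) S=30.6328: V=(p*·4.2467+(1−p*)·-12.2950)/1.1=1.6328; Δ=(4.2467−-12.2950)/(36.1467−19.6050)=1.0000; B=V−Δ·S=-29.0000
Node (1,0) S=14.0800: V=(p*·-12.3856+(1−p*)·-19.9888)/1.1=-12.2836; Δ=(-12.3856−-19.9888)/(16.6144−9.0112)=1.0000; B=V−Δ·S=-26.3636
Node (1,1) S=25.9600: V=(p*·1.6328+(1−p*)·-12.3856)/1.1=-0.4036; Δ=(1.6328−-12.3856)/(30.6328−16.6144)=1.0000; B=V−Δ·S=-26.3636
Node (0,0) S=22.0000: V=(p*·-0.4036+(1−p*)·-12.2836)/1.1=-1.9669; Δ=(-0.4036−-12.2836)/(25.9600−14.0800)=1.0000; B=V−Δ·S=-23.9669
Root portfolio cost Δ·22+B reproduces V0=-1.9669.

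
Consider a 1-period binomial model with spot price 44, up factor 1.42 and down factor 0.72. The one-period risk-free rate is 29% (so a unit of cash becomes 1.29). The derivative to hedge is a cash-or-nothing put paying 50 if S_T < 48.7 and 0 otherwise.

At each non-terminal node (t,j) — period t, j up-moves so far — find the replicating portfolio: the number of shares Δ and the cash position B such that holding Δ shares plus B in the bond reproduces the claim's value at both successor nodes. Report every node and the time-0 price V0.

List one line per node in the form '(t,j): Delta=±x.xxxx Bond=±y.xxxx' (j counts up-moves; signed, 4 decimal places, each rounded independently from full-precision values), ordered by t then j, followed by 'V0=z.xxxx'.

(0,0): Delta=-1.6234 Bond=78.6268
V0=7.1982

Risk-neutral probability p* = (R−d)/(u−d) = (1.29−0.72)/(1.42−0.72) = 0.8143.
Payoff layer (t=1): V(1,0)=50.0000, V(1,1)=0.0000
(0,0): S=44.0000. Δ = (V_up−V_dn)/(S_up−S_dn) = (0.0000−50.0000)/(62.4800−31.6800) = -1.6234. V = [p*·0.0000 + (1−p*)·50.0000]/1.29 = 7.1982. B = V − Δ·S = 78.6268.
Self-financing check: at every node Δ·S+B equals the discounted successor values.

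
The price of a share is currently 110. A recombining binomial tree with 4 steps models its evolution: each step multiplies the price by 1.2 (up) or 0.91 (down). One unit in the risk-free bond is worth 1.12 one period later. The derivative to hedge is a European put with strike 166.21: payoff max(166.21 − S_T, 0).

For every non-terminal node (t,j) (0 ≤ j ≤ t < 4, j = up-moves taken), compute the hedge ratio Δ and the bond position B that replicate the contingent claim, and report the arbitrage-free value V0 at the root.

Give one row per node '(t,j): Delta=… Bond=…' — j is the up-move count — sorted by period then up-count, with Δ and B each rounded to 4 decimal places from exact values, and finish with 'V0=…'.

(0,0): Delta=-0.4675 Bond=59.6671
(1,0): Delta=-0.9026 Bond=110.3844
(1,1): Delta=-0.3418 Bond=50.2340
(2,0): Delta=-1.0000 Bond=132.5016
(2,1): Delta=-0.8745 Bond=120.2511
(2,2): Delta=-0.1879 Bond=31.8853
(3,0): Delta=-1.0000 Bond=148.4018
(3,1): Delta=-1.0000 Bond=148.4018
(3,2): Delta=-0.8382 Bond=129.4543
(3,3): Delta=0.0000 Bond=0.0000
V0=8.2448

No-arbitrage ⇒ martingale measure with p* = (R−d)/(u−d) = 0.7241.
Payoff layer (t=4): V(4,0)=90.7775, V(4,1)=66.7386, V(4,2)=35.0390, V(4,3)=0.0000, V(4,4)=0.0000
  t=3,j=0: stock 82.8928 → up 99.4714 (V=66.7386), down 75.4325 (V=90.7775). Price 65.5090; hedge Δ=-1.0000, bond B=148.4018.
  t=3,j=1: stock 109.3092 → up 131.1710 (V=35.0390), down 99.4714 (V=66.7386). Price 39.0926; hedge Δ=-1.0000, bond B=148.4018.
  t=3,j=2: stock 144.1440 → up 172.9728 (V=0.0000), down 131.1710 (V=35.0390). Price 8.6303; hedge Δ=-0.8382, bond B=129.4543.
  t=3,j=3: stock 190.0800 → up 228.0960 (V=0.0000), down 172.9728 (V=0.0000). Price 0.0000; hedge Δ=0.0000, bond B=0.0000.
  t=2,j=0: stock 91.0910 → up 109.3092 (V=39.0926), down 82.8928 (V=65.5090). Price 41.4106; hedge Δ=-1.0000, bond B=132.5016.
  t=2,j=1: stock 120.1200 → up 144.1440 (V=8.6303), down 109.3092 (V=39.0926). Price 15.2086; hedge Δ=-0.8745, bond B=120.2511.
  t=2,j=2: stock 158.4000 → up 190.0800 (V=0.0000), down 144.1440 (V=8.6303). Price 2.1257; hedge Δ=-0.1879, bond B=31.8853.
  t=1,j=0: stock 100.1000 → up 120.1200 (V=15.2086), down 91.0910 (V=41.4106). Price 20.0328; hedge Δ=-0.9026, bond B=110.3844.
  t=1,j=1: stock 132.0000 → up 158.4000 (V=2.1257), down 120.1200 (V=15.2086). Price 5.1203; hedge Δ=-0.3418, bond B=50.2340.
  t=0,j=0: stock 110.0000 → up 132.0000 (V=5.1203), down 100.1000 (V=20.0328). Price 8.2448; hedge Δ=-0.4675, bond B=59.6671.
Root portfolio cost Δ·110+B reproduces V0=8.2448.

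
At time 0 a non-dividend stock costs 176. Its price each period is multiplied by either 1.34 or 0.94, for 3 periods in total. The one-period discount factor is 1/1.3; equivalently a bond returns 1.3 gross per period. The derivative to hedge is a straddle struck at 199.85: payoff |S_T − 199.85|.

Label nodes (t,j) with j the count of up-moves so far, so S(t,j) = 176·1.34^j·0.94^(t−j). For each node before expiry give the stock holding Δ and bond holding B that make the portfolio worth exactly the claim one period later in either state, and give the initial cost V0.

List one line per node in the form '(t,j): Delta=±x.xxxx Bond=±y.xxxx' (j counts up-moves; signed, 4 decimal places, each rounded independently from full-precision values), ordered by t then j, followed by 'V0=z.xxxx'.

(0,0): Delta=0.9910 Bond=-89.3283
(1,0): Delta=0.8752 Bond=-96.9781
(1,1): Delta=1.0000 Bond=-118.2544
(2,0): Delta=-0.7255 Bond=122.8618
(2,1): Delta=1.0000 Bond=-153.7308
(2,2): Delta=1.0000 Bond=-153.7308
V0=85.0839

The replicating-portfolio and risk-neutral prices coincide; use p* = (1.3−0.94)/(1.34−0.94) = 0.9000 for the latter.
Terminal payoffs: V(3,0)=53.6672, V(3,1)=8.5382, V(3,2)=97.2141, V(3,3)=223.6243
(2,0): S=155.5136. Δ = (V_up−V_dn)/(S_up−S_dn) = (8.5382−53.6672)/(208.3882−146.1828) = -0.7255. V = [p*·8.5382 + (1−p*)·53.6672]/1.3 = 10.0393. B = V − Δ·S = 122.8618.
(2,1): S=221.6896. Δ = (V_up−V_dn)/(S_up−S_dn) = (97.2141−8.5382)/(297.0641−208.3882) = 1.0000. V = [p*·97.2141 + (1−p*)·8.5382]/1.3 = 67.9588. B = V − Δ·S = -153.7308.
(2,2): S=316.0256. Δ = (V_up−V_dn)/(S_up−S_dn) = (223.6243−97.2141)/(423.4743−297.0641) = 1.0000. V = [p*·223.6243 + (1−p*)·97.2141]/1.3 = 162.2948. B = V − Δ·S = -153.7308.
(1,0): S=165.4400. Δ = (V_up−V_dn)/(S_up−S_dn) = (67.9588−10.0393)/(221.6896−155.5136) = 0.8752. V = [p*·67.9588 + (1−p*)·10.0393]/1.3 = 47.8207. B = V − Δ·S = -96.9781.
(1,1): S=235.8400. Δ = (V_up−V_dn)/(S_up−S_dn) = (162.2948−67.9588)/(316.0256−221.6896) = 1.0000. V = [p*·162.2948 + (1−p*)·67.9588]/1.3 = 117.5856. B = V − Δ·S = -118.2544.
(0,0): S=176.0000. Δ = (V_up−V_dn)/(S_up−S_dn) = (117.5856−47.8207)/(235.8400−165.4400) = 0.9910. V = [p*·117.5856 + (1−p*)·47.8207]/1.3 = 85.0839. B = V − Δ·S = -89.3283.
Self-financing check: at every node Δ·S+B equals the discounted successor values.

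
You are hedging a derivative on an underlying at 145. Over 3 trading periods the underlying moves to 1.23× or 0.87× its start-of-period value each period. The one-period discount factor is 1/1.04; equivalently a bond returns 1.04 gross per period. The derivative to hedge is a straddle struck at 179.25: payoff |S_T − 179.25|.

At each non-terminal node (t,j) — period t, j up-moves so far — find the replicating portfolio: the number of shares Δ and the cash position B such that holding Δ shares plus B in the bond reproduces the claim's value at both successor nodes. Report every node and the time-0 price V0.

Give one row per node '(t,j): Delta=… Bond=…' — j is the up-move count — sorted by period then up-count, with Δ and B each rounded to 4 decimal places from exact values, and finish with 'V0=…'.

(0,0): Delta=-0.1713 Bond=63.4337
(1,0): Delta=-0.7680 Bond=141.2433
(1,1): Delta=0.3004 Bond=-18.1568
(2,0): Delta=-1.0000 Bond=172.3558
(2,1): Delta=-0.5846 Bond=118.4347
(2,2): Delta=1.0000 Bond=-172.3558
V0=38.5944

Under the risk-neutral measure, an up-move has probability p* = (R−d)/(u−d) = 0.4722 and values discount at R = 1.04.
Terminal values V(3,·): V(3,0)=83.7671, V(3,1)=44.2569, V(3,2)=11.6023, V(3,3)=90.5757
  t=2,j=0: stock 109.7505 → up 134.9931 (V=44.2569), down 95.4829 (V=83.7671). Price 62.6053; hedge Δ=-1.0000, bond B=172.3558.
  t=2,j=1: stock 155.1645 → up 190.8523 (V=11.6023), down 134.9931 (V=44.2569). Price 27.7276; hedge Δ=-0.5846, bond B=118.4347.
  t=2,j=2: stock 219.3705 → up 269.8257 (V=90.5757), down 190.8523 (V=11.6023). Price 47.0147; hedge Δ=1.0000, bond B=-172.3558.
  t=1,j=0: stock 126.1500 → up 155.1645 (V=27.7276), down 109.7505 (V=62.6053). Price 44.3608; hedge Δ=-0.7680, bond B=141.2433.
  t=1,j=1: stock 178.3500 → up 219.3705 (V=47.0147), down 155.1645 (V=27.7276). Price 35.4187; hedge Δ=0.3004, bond B=-18.1568.
  t=0,j=0: stock 145.0000 → up 178.3500 (V=35.4187), down 126.1500 (V=44.3608). Price 38.5944; hedge Δ=-0.1713, bond B=63.4337.
Each (Δ,B) replicates both successor values, so the strategy is self-financing and V0 is arbitrage-free.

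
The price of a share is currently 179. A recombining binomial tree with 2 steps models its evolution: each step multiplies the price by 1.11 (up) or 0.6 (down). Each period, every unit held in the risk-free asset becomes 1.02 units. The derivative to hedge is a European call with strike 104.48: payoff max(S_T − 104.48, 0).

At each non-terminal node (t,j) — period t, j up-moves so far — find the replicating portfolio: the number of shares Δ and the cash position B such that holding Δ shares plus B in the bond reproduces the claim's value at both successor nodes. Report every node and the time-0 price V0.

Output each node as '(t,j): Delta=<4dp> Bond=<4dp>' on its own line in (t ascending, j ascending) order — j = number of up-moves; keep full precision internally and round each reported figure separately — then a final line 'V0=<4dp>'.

(0,0): Delta=0.9241 Bond=-85.6414
(1,0): Delta=0.2690 Bond=-16.9942
(1,1): Delta=1.0000 Bond=-102.4314
V0=79.7756

The replicating-portfolio and risk-neutral prices coincide; use p* = (1.02−0.6)/(1.11−0.6) = 0.8235 for the latter.
Terminal payoffs: V(2,0)=0.0000, V(2,1)=14.7340, V(2,2)=116.0659
Node (1,0) S=107.4000: V=(p*·14.7340+(1−p*)·0.0000)/1.02=11.8960; Δ=(14.7340−0.0000)/(119.2140−64.4400)=0.2690; B=V−Δ·S=-16.9942
Node (1,1) S=198.6900: V=(p*·116.0659+(1−p*)·14.7340)/1.02=96.2586; Δ=(116.0659−14.7340)/(220.5459−119.2140)=1.0000; B=V−Δ·S=-102.4314
Node (0,0) S=179.0000: V=(p*·96.2586+(1−p*)·11.8960)/1.02=79.7756; Δ=(96.2586−11.8960)/(198.6900−107.4000)=0.9241; B=V−Δ·S=-85.6414
The time-0 hedge costs 79.7756, which is the no-arbitrage price.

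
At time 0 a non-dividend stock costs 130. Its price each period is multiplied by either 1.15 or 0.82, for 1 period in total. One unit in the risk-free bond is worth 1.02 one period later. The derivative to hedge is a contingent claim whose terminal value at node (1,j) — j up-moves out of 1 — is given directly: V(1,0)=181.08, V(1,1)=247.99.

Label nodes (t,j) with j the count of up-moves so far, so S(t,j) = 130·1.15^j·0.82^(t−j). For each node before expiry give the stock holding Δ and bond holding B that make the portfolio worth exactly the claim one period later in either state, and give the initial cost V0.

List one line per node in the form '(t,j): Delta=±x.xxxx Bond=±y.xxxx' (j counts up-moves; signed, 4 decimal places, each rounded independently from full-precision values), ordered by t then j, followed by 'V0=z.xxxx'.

Under the risk-neutral measure, an up-move has probability p* = (R−d)/(u−d) = 0.6061 and values discount at R = 1.02.
Terminal payoffs: V(1,0)=181.0800, V(1,1)=247.9900
  t=0,j=0: stock 130.0000 → up 149.5000 (V=247.9900), down 106.6000 (V=181.0800). Price 217.2858; hedge Δ=1.5597, bond B=14.5282.
Self-financing check: at every node Δ·S+B equals the discounted successor values.

(0,0): Delta=1.5597 Bond=14.5282
V0=217.2858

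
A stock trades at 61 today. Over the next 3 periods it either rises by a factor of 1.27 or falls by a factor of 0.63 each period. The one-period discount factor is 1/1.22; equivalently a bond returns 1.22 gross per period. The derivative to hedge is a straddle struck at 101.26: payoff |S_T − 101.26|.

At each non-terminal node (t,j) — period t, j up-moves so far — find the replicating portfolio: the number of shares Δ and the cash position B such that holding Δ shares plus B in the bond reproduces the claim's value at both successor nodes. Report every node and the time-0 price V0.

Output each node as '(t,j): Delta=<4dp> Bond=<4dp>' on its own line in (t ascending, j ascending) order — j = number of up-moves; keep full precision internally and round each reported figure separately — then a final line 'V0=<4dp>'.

Under the risk-neutral measure, an up-move has probability p* = (R−d)/(u−d) = 0.9219 and values discount at R = 1.22.
Payoff layer (t=3): V(3,0)=86.0071, V(3,1)=70.5122, V(3,2)=39.2763, V(3,3)=23.6914
(2,0): S=24.2109. Δ = (V_up−V_dn)/(S_up−S_dn) = (70.5122−86.0071)/(30.7478−15.2529) = -1.0000. V = [p*·70.5122 + (1−p*)·86.0071]/1.22 = 58.7891. B = V − Δ·S = 83.0000.
(2,1): S=48.8061. Δ = (V_up−V_dn)/(S_up−S_dn) = (39.2763−70.5122)/(61.9837−30.7478) = -1.0000. V = [p*·39.2763 + (1−p*)·70.5122]/1.22 = 34.1939. B = V − Δ·S = 83.0000.
(2,2): S=98.3869. Δ = (V_up−V_dn)/(S_up−S_dn) = (23.6914−39.2763)/(124.9514−61.9837) = -0.2475. V = [p*·23.6914 + (1−p*)·39.2763]/1.22 = 20.4172. B = V − Δ·S = 44.7685.
(1,0): S=38.4300. Δ = (V_up−V_dn)/(S_up−S_dn) = (34.1939−58.7891)/(48.8061−24.2109) = -1.0000. V = [p*·34.1939 + (1−p*)·58.7891]/1.22 = 29.6028. B = V − Δ·S = 68.0328.
(1,1): S=77.4700. Δ = (V_up−V_dn)/(S_up−S_dn) = (20.4172−34.1939)/(98.3869−48.8061) = -0.2779. V = [p*·20.4172 + (1−p*)·34.1939]/1.22 = 17.6176. B = V − Δ·S = 39.1438.
(0,0): S=61.0000. Δ = (V_up−V_dn)/(S_up−S_dn) = (17.6176−29.6028)/(77.4700−38.4300) = -0.3070. V = [p*·17.6176 + (1−p*)·29.6028]/1.22 = 15.2081. B = V − Δ·S = 33.9350.
The time-0 hedge costs 15.2081, which is the no-arbitrage price.

(0,0): Delta=-0.3070 Bond=33.9350
(1,0): Delta=-1.0000 Bond=68.0328
(1,1): Delta=-0.2779 Bond=39.1438
(2,0): Delta=-1.0000 Bond=83.0000
(2,1): Delta=-1.0000 Bond=83.0000
(2,2): Delta=-0.2475 Bond=44.7685
V0=15.2081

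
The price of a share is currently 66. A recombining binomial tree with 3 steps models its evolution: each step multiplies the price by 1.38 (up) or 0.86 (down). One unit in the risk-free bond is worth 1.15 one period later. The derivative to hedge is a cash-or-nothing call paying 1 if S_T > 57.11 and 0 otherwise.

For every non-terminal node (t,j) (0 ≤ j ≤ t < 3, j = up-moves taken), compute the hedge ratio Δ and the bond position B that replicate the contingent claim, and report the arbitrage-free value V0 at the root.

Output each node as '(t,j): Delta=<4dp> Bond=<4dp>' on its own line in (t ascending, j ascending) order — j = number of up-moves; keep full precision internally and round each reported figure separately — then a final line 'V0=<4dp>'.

(0,0): Delta=0.0043 Bond=0.3161
(1,0): Delta=0.0130 Bond=-0.1314
(1,1): Delta=0.0000 Bond=0.7561
(2,0): Delta=0.0394 Bond=-1.4381
(2,1): Delta=0.0000 Bond=0.8696
(2,2): Delta=0.0000 Bond=0.8696
V0=0.6006

Under the risk-neutral measure, an up-move has probability p* = (R−d)/(u−d) = 0.5577 and values discount at R = 1.15.
At expiry t=3: V(3,0)=0.0000, V(3,1)=1.0000, V(3,2)=1.0000, V(3,3)=1.0000
Node (2,0) S=48.8136: V=(p*·1.0000+(1−p*)·0.0000)/1.15=0.4849; Δ=(1.0000−0.0000)/(67.3628−41.9797)=0.0394; B=V−Δ·S=-1.4381
Node (2,1) S=78.3288: V=(p*·1.0000+(1−p*)·1.0000)/1.15=0.8696; Δ=(1.0000−1.0000)/(108.0937−67.3628)=0.0000; B=V−Δ·S=0.8696
Node (2,2) S=125.6904: V=(p*·1.0000+(1−p*)·1.0000)/1.15=0.8696; Δ=(1.0000−1.0000)/(173.4528−108.0937)=0.0000; B=V−Δ·S=0.8696
Node (1,0) S=56.7600: V=(p*·0.8696+(1−p*)·0.4849)/1.15=0.6082; Δ=(0.8696−0.4849)/(78.3288−48.8136)=0.0130; B=V−Δ·S=-0.1314
Node (1,1) S=91.0800: V=(p*·0.8696+(1−p*)·0.8696)/1.15=0.7561; Δ=(0.8696−0.8696)/(125.6904−78.3288)=0.0000; B=V−Δ·S=0.7561
Node (0,0) S=66.0000: V=(p*·0.7561+(1−p*)·0.6082)/1.15=0.6006; Δ=(0.7561−0.6082)/(91.0800−56.7600)=0.0043; B=V−Δ·S=0.3161
Root portfolio cost Δ·66+B reproduces V0=0.6006.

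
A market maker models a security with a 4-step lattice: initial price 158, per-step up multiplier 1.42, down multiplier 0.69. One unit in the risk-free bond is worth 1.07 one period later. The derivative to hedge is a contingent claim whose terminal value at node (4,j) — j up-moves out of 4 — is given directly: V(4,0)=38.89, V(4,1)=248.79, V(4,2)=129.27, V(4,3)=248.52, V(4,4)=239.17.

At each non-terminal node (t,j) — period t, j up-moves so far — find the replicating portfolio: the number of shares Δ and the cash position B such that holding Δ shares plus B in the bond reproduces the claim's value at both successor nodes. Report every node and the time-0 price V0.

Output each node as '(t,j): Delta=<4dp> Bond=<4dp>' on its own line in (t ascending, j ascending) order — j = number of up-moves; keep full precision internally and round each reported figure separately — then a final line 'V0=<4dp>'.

(0,0): Delta=0.1797 Bond=118.2782
(1,0): Delta=0.2294 Bond=121.1335
(1,1): Delta=0.1574 Bond=131.5537
(2,0): Delta=0.6539 Bond=97.6829
(2,1): Delta=0.0395 Bond=159.0220
(2,2): Delta=0.2102 Bond=123.9444
(3,0): Delta=5.5397 Bond=-149.0735
(3,1): Delta=-1.5328 Bond=338.0944
(3,2): Delta=0.7431 Bond=15.4713
(3,3): Delta=-0.0283 Bond=240.5212
V0=146.6668

The replicating-portfolio and risk-neutral prices coincide; use p* = (1.07−0.69)/(1.42−0.69) = 0.5205 for the latter.
At expiry t=4: V(4,0)=38.8900, V(4,1)=248.7900, V(4,2)=129.2700, V(4,3)=248.5200, V(4,4)=239.1700
  t=3,j=0: stock 51.9044 → up 73.7043 (V=248.7900), down 35.8141 (V=38.8900). Price 138.4608; hedge Δ=5.5397, bond B=-149.0735.
  t=3,j=1: stock 106.8178 → up 151.6813 (V=129.2700), down 73.7043 (V=248.7900). Price 174.3683; hedge Δ=-1.5328, bond B=338.0944.
  t=3,j=2: stock 219.8279 → up 312.1557 (V=248.5200), down 151.6813 (V=129.2700). Price 178.8274; hedge Δ=0.7431, bond B=15.4713.
  t=3,j=3: stock 452.3995 → up 642.4073 (V=239.1700), down 312.1557 (V=248.5200). Price 227.7130; hedge Δ=-0.0283, bond B=240.5212.
  t=2,j=0: stock 75.2238 → up 106.8178 (V=174.3683), down 51.9044 (V=138.4608). Price 146.8714; hedge Δ=0.6539, bond B=97.6829.
  t=2,j=1: stock 154.8084 → up 219.8279 (V=178.8274), down 106.8178 (V=174.3683). Price 165.1304; hedge Δ=0.0395, bond B=159.0220.
  t=2,j=2: stock 318.5912 → up 452.3995 (V=227.7130), down 219.8279 (V=178.8274). Price 190.9109; hedge Δ=0.2102, bond B=123.9444.
  t=1,j=0: stock 109.0200 → up 154.8084 (V=165.1304), down 75.2238 (V=146.8714). Price 146.1458; hedge Δ=0.2294, bond B=121.1335.
  t=1,j=1: stock 224.3600 → up 318.5912 (V=190.9109), down 154.8084 (V=165.1304). Price 166.8695; hedge Δ=0.1574, bond B=131.5537.
  t=0,j=0: stock 158.0000 → up 224.3600 (V=166.8695), down 109.0200 (V=146.1458). Price 146.6668; hedge Δ=0.1797, bond B=118.2782.
Each (Δ,B) replicates both successor values, so the strategy is self-financing and V0 is arbitrage-free.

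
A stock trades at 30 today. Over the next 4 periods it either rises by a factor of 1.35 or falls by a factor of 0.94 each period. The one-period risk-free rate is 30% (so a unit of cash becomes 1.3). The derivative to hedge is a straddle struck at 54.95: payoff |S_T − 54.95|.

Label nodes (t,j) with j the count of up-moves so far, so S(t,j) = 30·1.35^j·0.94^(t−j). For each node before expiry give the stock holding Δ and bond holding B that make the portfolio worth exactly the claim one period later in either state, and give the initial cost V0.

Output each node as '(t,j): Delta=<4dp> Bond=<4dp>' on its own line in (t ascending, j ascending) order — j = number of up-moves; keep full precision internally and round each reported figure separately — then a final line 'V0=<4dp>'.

Under the risk-neutral measure, an up-move has probability p* = (R−d)/(u−d) = 0.8780 and values discount at R = 1.3.
Terminal values V(4,·): V(4,0)=31.5275, V(4,1)=21.3113, V(4,2)=6.6392, V(4,3)=14.4326, V(4,4)=44.6952
(3,0): S=24.9175. Δ = (V_up−V_dn)/(S_up−S_dn) = (21.3113−31.5275)/(33.6387−23.4225) = -1.0000. V = [p*·21.3113 + (1−p*)·31.5275]/1.3 = 17.3517. B = V − Δ·S = 42.2692.
(3,1): S=35.7858. Δ = (V_up−V_dn)/(S_up−S_dn) = (6.6392−21.3113)/(48.3108−33.6387) = -1.0000. V = [p*·6.6392 + (1−p*)·21.3113]/1.3 = 6.4834. B = V − Δ·S = 42.2692.
(3,2): S=51.3945. Δ = (V_up−V_dn)/(S_up−S_dn) = (14.4326−6.6392)/(69.3826−48.3108) = 0.3699. V = [p*·14.4326 + (1−p*)·6.6392]/1.3 = 10.3709. B = V − Δ·S = -8.6374.
(3,3): S=73.8113. Δ = (V_up−V_dn)/(S_up−S_dn) = (44.6952−14.4326)/(99.6452−69.3826) = 1.0000. V = [p*·44.6952 + (1−p*)·14.4326]/1.3 = 31.5420. B = V − Δ·S = -42.2692.
(2,0): S=26.5080. Δ = (V_up−V_dn)/(S_up−S_dn) = (6.4834−17.3517)/(35.7858−24.9175) = -1.0000. V = [p*·6.4834 + (1−p*)·17.3517]/1.3 = 6.0068. B = V − Δ·S = 32.5148.
(2,1): S=38.0700. Δ = (V_up−V_dn)/(S_up−S_dn) = (10.3709−6.4834)/(51.3945−35.7858) = 0.2491. V = [p*·10.3709 + (1−p*)·6.4834]/1.3 = 7.6129. B = V − Δ·S = -1.8687.
(2,2): S=54.6750. Δ = (V_up−V_dn)/(S_up−S_dn) = (31.5420−10.3709)/(73.8113−51.3945) = 0.9444. V = [p*·31.5420 + (1−p*)·10.3709]/1.3 = 22.2771. B = V − Δ·S = -29.3598.
(1,0): S=28.2000. Δ = (V_up−V_dn)/(S_up−S_dn) = (7.6129−6.0068)/(38.0700−26.5080) = 0.1389. V = [p*·7.6129 + (1−p*)·6.0068]/1.3 = 5.7054. B = V − Δ·S = 1.7880.
(1,1): S=40.5000. Δ = (V_up−V_dn)/(S_up−S_dn) = (22.2771−7.6129)/(54.6750−38.0700) = 0.8831. V = [p*·22.2771 + (1−p*)·7.6129]/1.3 = 15.7606. B = V − Δ·S = -20.0056.
(0,0): S=30.0000. Δ = (V_up−V_dn)/(S_up−S_dn) = (15.7606−5.7054)/(40.5000−28.2000) = 0.8175. V = [p*·15.7606 + (1−p*)·5.7054]/1.3 = 11.1803. B = V − Δ·S = -13.3445.
Each (Δ,B) replicates both successor values, so the strategy is self-financing and V0 is arbitrage-free.

(0,0): Delta=0.8175 Bond=-13.3445
(1,0): Delta=0.1389 Bond=1.7880
(1,1): Delta=0.8831 Bond=-20.0056
(2,0): Delta=-1.0000 Bond=32.5148
(2,1): Delta=0.2491 Bond=-1.8687
(2,2): Delta=0.9444 Bond=-29.3598
(3,0): Delta=-1.0000 Bond=42.2692
(3,1): Delta=-1.0000 Bond=42.2692
(3,2): Delta=0.3699 Bond=-8.6374
(3,3): Delta=1.0000 Bond=-42.2692
V0=11.1803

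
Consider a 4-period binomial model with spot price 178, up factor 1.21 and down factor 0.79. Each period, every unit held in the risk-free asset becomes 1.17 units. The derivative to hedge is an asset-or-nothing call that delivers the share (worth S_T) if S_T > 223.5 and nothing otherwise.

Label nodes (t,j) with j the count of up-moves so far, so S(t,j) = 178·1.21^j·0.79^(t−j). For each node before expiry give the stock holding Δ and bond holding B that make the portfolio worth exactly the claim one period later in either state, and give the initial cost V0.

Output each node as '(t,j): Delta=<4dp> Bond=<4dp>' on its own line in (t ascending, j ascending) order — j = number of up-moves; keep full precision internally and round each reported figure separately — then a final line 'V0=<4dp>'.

(0,0): Delta=1.3058 Bond=-58.4841
(1,0): Delta=2.5223 Bond=-239.4926
(1,1): Delta=1.2222 Bond=-50.4195
(2,0): Delta=0.0000 Bond=0.0000
(2,1): Delta=2.6957 Bond=-309.7017
(2,2): Delta=1.1210 Bond=-32.6002
(3,0): Delta=0.0000 Bond=0.0000
(3,1): Delta=0.0000 Bond=0.0000
(3,2): Delta=2.8810 Bond=-400.4932
(3,3): Delta=1.0000 Bond=0.0000
V0=173.9531

Since d<R<u, set p* = (R−d)/(u−d) = 0.9048; price each node as the discounted p*-expectation of its children.
Terminal payoffs: V(4,0)=0.0000, V(4,1)=0.0000, V(4,2)=0.0000, V(4,3)=249.1169, V(4,4)=381.5588
(3,0): S=87.7609. Δ = (V_up−V_dn)/(S_up−S_dn) = (0.0000−0.0000)/(106.1907−69.3311) = 0.0000. V = [p*·0.0000 + (1−p*)·0.0000]/1.17 = 0.0000. B = V − Δ·S = 0.0000.
(3,1): S=134.4187. Δ = (V_up−V_dn)/(S_up−S_dn) = (0.0000−0.0000)/(162.6466−106.1907) = 0.0000. V = [p*·0.0000 + (1−p*)·0.0000]/1.17 = 0.0000. B = V − Δ·S = 0.0000.
(3,2): S=205.8817. Δ = (V_up−V_dn)/(S_up−S_dn) = (249.1169−0.0000)/(249.1169−162.6466) = 2.8810. V = [p*·249.1169 + (1−p*)·0.0000]/1.17 = 192.6423. B = V − Δ·S = -400.4932.
(3,3): S=315.3379. Δ = (V_up−V_dn)/(S_up−S_dn) = (381.5588−249.1169)/(381.5588−249.1169) = 1.0000. V = [p*·381.5588 + (1−p*)·249.1169]/1.17 = 315.3379. B = V − Δ·S = 0.0000.
(2,0): S=111.0898. Δ = (V_up−V_dn)/(S_up−S_dn) = (0.0000−0.0000)/(134.4187−87.7609) = 0.0000. V = [p*·0.0000 + (1−p*)·0.0000]/1.17 = 0.0000. B = V − Δ·S = 0.0000.
(2,1): S=170.1502. Δ = (V_up−V_dn)/(S_up−S_dn) = (192.6423−0.0000)/(205.8817−134.4187) = 2.6957. V = [p*·192.6423 + (1−p*)·0.0000]/1.17 = 148.9704. B = V − Δ·S = -309.7017.
(2,2): S=260.6098. Δ = (V_up−V_dn)/(S_up−S_dn) = (315.3379−192.6423)/(315.3379−205.8817) = 1.1210. V = [p*·315.3379 + (1−p*)·192.6423]/1.17 = 259.5321. B = V − Δ·S = -32.6002.
(1,0): S=140.6200. Δ = (V_up−V_dn)/(S_up−S_dn) = (148.9704−0.0000)/(170.1502−111.0898) = 2.5223. V = [p*·148.9704 + (1−p*)·0.0000]/1.17 = 115.1990. B = V − Δ·S = -239.4926.
(1,1): S=215.3800. Δ = (V_up−V_dn)/(S_up−S_dn) = (259.5321−148.9704)/(260.6098−170.1502) = 1.2222. V = [p*·259.5321 + (1−p*)·148.9704]/1.17 = 212.8226. B = V − Δ·S = -50.4195.
(0,0): S=178.0000. Δ = (V_up−V_dn)/(S_up−S_dn) = (212.8226−115.1990)/(215.3800−140.6200) = 1.3058. V = [p*·212.8226 + (1−p*)·115.1990]/1.17 = 173.9531. B = V − Δ·S = -58.4841.
Check: Δ(0,0)·S0 + B(0,0) = 173.9531 = V0.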